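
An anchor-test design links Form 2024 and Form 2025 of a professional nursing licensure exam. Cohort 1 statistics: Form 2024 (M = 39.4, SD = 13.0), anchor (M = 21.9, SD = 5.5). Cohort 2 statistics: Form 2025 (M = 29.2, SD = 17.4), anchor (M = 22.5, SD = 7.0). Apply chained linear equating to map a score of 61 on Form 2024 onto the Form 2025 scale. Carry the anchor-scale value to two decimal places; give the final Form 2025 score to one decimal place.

Form 2024 → anchor (Cohort 1): v = (5.5/13.0)(61 − 39.4) + 21.9 = 31.04
anchor → Form 2025 (Cohort 2): y = (17.4/7.0)(31.04 − 22.5) + 29.2 = 50.4

50.4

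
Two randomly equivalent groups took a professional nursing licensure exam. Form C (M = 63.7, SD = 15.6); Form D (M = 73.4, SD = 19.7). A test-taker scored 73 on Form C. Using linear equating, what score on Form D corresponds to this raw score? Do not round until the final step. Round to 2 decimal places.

Linear equating: y = (SD_Y/SD_X)(x − M_X) + M_Y
y = (19.7/15.6)(73 − 63.7) + 73.4
y = 1.262821 × 9.3 + 73.4 = 11.7442 + 73.4 = 85.14

85.14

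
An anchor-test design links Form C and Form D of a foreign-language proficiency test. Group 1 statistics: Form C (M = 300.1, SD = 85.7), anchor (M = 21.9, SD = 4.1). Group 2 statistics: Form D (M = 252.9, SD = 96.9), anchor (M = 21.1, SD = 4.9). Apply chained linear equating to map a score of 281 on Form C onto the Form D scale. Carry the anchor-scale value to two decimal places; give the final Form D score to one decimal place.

250.7

Form C → anchor (Group 1): v = (4.1/85.7)(281 − 300.1) + 21.9 = 20.99
anchor → Form D (Group 2): y = (96.9/4.9)(20.99 − 21.1) + 252.9 = 250.7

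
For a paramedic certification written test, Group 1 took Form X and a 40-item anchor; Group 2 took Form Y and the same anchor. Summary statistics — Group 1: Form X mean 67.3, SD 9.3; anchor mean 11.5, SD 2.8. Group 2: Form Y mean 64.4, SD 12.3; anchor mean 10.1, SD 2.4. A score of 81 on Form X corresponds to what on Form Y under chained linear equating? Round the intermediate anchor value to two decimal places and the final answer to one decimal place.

Form X → anchor (Group 1): v = (2.8/9.3)(81 − 67.3) + 11.5 = 15.62
anchor → Form Y (Group 2): y = (12.3/2.4)(15.62 − 10.1) + 64.4 = 92.7

92.7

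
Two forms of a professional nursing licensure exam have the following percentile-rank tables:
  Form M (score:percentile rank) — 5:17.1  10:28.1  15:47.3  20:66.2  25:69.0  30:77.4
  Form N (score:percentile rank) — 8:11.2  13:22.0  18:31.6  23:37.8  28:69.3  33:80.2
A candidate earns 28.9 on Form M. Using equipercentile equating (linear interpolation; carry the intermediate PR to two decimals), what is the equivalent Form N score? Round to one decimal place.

PR of 28.9 on Form M: 69.0 + (28.9 − 25)/(30 − 25) × (77.4 − 69.0) = 75.55
On Form N, PR 75.55 falls between score 28 (PR 69.3) and 33 (PR 80.2).
Interpolate: 28 + (75.55 − 69.3)/(80.2 − 69.3) × (33 − 28) = 30.9

30.9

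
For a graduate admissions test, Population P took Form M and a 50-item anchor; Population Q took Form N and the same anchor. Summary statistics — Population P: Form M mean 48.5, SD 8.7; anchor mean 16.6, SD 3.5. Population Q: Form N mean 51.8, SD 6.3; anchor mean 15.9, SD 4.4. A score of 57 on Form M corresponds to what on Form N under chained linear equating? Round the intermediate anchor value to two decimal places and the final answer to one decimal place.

57.7

Form M → anchor (Population P): v = (3.5/8.7)(57 − 48.5) + 16.6 = 20.02
anchor → Form N (Population Q): y = (6.3/4.4)(20.02 − 15.9) + 51.8 = 57.7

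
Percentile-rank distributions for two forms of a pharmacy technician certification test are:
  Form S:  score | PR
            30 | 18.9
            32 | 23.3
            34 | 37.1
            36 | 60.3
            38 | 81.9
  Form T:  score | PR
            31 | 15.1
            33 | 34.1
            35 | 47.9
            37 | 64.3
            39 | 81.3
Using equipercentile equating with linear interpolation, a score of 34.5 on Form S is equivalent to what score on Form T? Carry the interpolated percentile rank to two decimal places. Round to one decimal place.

34.3

PR of 34.5 on Form S: 37.1 + (34.5 − 34)/(36 − 34) × (60.3 − 37.1) = 42.90
On Form T, PR 42.90 falls between score 33 (PR 34.1) and 35 (PR 47.9).
Interpolate: 33 + (42.90 − 34.1)/(47.9 − 34.1) × (35 − 33) = 34.3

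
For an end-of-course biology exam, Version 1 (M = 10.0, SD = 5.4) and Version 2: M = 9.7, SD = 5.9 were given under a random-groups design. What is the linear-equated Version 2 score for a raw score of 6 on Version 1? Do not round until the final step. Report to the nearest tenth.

5.3

Linear equating: y = (SD_Y/SD_X)(x − M_X) + M_Y
y = (5.9/5.4)(6 − 10.0) + 9.7
y = 1.092593 × -4.0 + 9.7 = -4.3704 + 9.7 = 5.3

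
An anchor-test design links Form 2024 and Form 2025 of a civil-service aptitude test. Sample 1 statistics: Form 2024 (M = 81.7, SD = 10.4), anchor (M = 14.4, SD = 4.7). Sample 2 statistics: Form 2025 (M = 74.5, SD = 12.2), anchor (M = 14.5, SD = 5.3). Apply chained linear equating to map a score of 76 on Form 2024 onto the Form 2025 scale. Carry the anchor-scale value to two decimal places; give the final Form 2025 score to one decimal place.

Form 2024 → anchor (Sample 1): v = (4.7/10.4)(76 − 81.7) + 14.4 = 11.82
anchor → Form 2025 (Sample 2): y = (12.2/5.3)(11.82 − 14.5) + 74.5 = 68.3

68.3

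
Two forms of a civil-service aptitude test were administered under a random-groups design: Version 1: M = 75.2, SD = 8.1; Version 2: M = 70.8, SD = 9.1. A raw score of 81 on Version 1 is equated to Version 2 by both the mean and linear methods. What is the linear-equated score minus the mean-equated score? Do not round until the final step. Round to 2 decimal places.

0.72

Mean-equated: 81 + (70.8 − 75.2) = 76.60
Linear-equated: (9.1/8.1)(81 − 75.2) + 70.8 = 77.316
Difference = 77.316 − 76.60 = 0.72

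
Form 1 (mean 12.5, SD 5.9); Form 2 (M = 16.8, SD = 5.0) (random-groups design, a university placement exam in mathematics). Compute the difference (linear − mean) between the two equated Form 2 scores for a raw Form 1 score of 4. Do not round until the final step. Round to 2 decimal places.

Mean-equated: 4 + (16.8 − 12.5) = 8.30
Linear-equated: (5.0/5.9)(4 − 12.5) + 16.8 = 9.597
Difference = 9.597 − 8.30 = 1.30

1.30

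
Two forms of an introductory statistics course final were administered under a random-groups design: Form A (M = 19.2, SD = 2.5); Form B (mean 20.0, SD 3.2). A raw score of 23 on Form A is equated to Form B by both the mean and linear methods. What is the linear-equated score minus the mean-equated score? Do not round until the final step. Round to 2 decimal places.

Mean-equated: 23 + (20.0 − 19.2) = 23.80
Linear-equated: (3.2/2.5)(23 − 19.2) + 20.0 = 24.864
Difference = 24.864 − 23.80 = 1.06

1.06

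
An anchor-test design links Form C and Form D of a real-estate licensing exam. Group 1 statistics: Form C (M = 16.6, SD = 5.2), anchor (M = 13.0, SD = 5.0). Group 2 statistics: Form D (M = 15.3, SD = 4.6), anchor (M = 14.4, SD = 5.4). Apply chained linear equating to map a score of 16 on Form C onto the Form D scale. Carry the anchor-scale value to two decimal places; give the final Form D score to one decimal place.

Form C → anchor (Group 1): v = (5.0/5.2)(16 − 16.6) + 13.0 = 12.42
anchor → Form D (Group 2): y = (4.6/5.4)(12.42 − 14.4) + 15.3 = 13.6

13.6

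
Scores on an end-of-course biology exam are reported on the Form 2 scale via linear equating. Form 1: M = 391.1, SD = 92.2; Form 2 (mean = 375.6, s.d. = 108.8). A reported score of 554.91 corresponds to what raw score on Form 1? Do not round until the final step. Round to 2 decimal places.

Invert y = (SD_Y/SD_X)(x − M_X) + M_Y:
x = (SD_X/SD_Y)(y − M_Y) + M_X = (92.2/108.8)(554.91 − 375.6) + 391.1
x = 0.847426 × 179.310 + 391.1 = 543.05

543.05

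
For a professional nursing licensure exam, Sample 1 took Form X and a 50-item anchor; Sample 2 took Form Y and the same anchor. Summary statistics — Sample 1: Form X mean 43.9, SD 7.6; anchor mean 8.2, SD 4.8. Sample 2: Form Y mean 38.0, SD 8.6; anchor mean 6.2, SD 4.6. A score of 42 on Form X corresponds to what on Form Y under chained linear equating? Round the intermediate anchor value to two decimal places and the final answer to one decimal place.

Form X → anchor (Sample 1): v = (4.8/7.6)(42 − 43.9) + 8.2 = 7.00
anchor → Form Y (Sample 2): y = (8.6/4.6)(7.00 − 6.2) + 38.0 = 39.5

39.5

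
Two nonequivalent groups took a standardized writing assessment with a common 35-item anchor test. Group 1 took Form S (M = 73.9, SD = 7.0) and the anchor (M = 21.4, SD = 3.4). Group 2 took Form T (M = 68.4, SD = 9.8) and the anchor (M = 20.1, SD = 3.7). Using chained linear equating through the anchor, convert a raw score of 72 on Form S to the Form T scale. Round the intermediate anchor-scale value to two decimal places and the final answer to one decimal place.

Form S → anchor (Group 1): v = (3.4/7.0)(72 − 73.9) + 21.4 = 20.48
anchor → Form T (Group 2): y = (9.8/3.7)(20.48 − 20.1) + 68.4 = 69.4

69.4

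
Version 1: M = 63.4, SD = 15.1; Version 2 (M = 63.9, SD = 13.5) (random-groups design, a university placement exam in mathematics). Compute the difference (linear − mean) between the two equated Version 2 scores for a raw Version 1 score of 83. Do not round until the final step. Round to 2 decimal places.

Mean-equated: 83 + (63.9 − 63.4) = 83.50
Linear-equated: (13.5/15.1)(83 − 63.4) + 63.9 = 81.423
Difference = 81.423 − 83.50 = -2.08

-2.08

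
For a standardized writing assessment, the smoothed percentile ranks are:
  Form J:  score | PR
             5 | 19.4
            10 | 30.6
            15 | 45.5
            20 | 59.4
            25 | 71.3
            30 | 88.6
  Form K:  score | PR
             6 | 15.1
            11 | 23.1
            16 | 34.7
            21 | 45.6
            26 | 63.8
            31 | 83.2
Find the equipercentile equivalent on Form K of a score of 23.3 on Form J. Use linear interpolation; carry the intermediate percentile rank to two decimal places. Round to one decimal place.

PR of 23.3 on Form J: 59.4 + (23.3 − 20)/(25 − 20) × (71.3 − 59.4) = 67.25
On Form K, PR 67.25 falls between score 26 (PR 63.8) and 31 (PR 83.2).
Interpolate: 26 + (67.25 − 63.8)/(83.2 − 63.8) × (31 − 26) = 26.9

26.9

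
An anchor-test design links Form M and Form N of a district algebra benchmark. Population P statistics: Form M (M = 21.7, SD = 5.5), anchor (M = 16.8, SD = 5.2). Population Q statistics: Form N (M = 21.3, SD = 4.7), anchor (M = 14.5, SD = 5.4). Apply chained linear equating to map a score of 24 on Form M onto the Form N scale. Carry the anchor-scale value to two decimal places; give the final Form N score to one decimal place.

25.2

Form M → anchor (Population P): v = (5.2/5.5)(24 − 21.7) + 16.8 = 18.97
anchor → Form N (Population Q): y = (4.7/5.4)(18.97 − 14.5) + 21.3 = 25.2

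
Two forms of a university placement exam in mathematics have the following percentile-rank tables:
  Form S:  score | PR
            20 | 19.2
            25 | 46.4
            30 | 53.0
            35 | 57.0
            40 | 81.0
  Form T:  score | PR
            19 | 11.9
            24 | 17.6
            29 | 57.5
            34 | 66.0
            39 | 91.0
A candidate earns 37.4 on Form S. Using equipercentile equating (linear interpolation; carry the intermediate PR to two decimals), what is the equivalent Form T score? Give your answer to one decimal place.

PR of 37.4 on Form S: 57.0 + (37.4 − 35)/(40 − 35) × (81.0 − 57.0) = 68.52
On Form T, PR 68.52 falls between score 34 (PR 66.0) and 39 (PR 91.0).
Interpolate: 34 + (68.52 − 66.0)/(91.0 − 66.0) × (39 − 34) = 34.5

34.5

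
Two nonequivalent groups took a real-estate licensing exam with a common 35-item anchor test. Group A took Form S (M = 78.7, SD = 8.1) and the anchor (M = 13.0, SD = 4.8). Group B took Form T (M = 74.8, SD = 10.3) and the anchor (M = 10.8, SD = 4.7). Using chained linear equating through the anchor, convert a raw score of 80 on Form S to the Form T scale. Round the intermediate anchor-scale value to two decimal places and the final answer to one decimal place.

Form S → anchor (Group A): v = (4.8/8.1)(80 − 78.7) + 13.0 = 13.77
anchor → Form T (Group B): y = (10.3/4.7)(13.77 − 10.8) + 74.8 = 81.3

81.3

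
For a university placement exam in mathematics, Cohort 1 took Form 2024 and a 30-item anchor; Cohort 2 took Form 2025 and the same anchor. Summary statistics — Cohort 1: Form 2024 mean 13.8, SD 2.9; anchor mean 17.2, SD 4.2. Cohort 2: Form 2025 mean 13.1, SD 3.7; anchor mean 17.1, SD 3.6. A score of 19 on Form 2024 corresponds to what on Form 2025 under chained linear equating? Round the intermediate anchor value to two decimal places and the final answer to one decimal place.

Form 2024 → anchor (Cohort 1): v = (4.2/2.9)(19 − 13.8) + 17.2 = 24.73
anchor → Form 2025 (Cohort 2): y = (3.7/3.6)(24.73 − 17.1) + 13.1 = 20.9

20.9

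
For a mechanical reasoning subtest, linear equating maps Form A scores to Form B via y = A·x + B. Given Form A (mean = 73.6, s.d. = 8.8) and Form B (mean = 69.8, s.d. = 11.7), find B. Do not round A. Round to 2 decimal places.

-28.05

A = SD_Y / SD_X = 11.7 / 8.8 = 1.329545
B = M_Y − A·M_X = 69.8 − 1.329545 × 73.6 = -28.05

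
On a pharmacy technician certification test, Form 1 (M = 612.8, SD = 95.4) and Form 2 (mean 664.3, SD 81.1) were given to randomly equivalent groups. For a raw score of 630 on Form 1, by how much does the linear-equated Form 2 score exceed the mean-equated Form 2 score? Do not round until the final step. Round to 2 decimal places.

-2.58

Mean-equated: 630 + (664.3 − 612.8) = 681.50
Linear-equated: (81.1/95.4)(630 − 612.8) + 664.3 = 678.922
Difference = 678.922 − 681.50 = -2.58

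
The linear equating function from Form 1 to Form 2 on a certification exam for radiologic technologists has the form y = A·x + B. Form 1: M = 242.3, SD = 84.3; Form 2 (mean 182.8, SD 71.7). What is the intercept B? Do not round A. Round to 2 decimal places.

-23.28

A = SD_Y / SD_X = 71.7 / 84.3 = 0.850534
B = M_Y − A·M_X = 182.8 − 0.850534 × 242.3 = -23.28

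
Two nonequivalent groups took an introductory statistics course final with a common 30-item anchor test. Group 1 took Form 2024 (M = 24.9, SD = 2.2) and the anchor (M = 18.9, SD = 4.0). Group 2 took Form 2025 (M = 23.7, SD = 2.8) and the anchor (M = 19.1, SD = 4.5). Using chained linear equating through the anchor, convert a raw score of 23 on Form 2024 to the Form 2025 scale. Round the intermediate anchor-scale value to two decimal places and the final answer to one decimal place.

21.4

Form 2024 → anchor (Group 1): v = (4.0/2.2)(23 − 24.9) + 18.9 = 15.45
anchor → Form 2025 (Group 2): y = (2.8/4.5)(15.45 − 19.1) + 23.7 = 21.4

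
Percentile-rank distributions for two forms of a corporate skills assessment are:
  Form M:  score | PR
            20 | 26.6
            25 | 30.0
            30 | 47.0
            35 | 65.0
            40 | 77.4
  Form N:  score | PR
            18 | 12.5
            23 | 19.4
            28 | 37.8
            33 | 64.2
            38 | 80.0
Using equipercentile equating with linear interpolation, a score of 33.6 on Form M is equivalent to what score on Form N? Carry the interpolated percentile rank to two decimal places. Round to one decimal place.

32.2

PR of 33.6 on Form M: 47.0 + (33.6 − 30)/(35 − 30) × (65.0 − 47.0) = 59.96
On Form N, PR 59.96 falls between score 28 (PR 37.8) and 33 (PR 64.2).
Interpolate: 28 + (59.96 − 37.8)/(64.2 − 37.8) × (33 − 28) = 32.2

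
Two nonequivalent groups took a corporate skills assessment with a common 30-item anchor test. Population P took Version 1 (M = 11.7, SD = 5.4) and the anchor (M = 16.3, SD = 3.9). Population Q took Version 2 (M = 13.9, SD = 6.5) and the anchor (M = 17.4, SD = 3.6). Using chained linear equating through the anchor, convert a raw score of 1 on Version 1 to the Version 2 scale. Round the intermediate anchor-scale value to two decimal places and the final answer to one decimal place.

Version 1 → anchor (Population P): v = (3.9/5.4)(1 − 11.7) + 16.3 = 8.57
anchor → Version 2 (Population Q): y = (6.5/3.6)(8.57 − 17.4) + 13.9 = -2.0

-2.0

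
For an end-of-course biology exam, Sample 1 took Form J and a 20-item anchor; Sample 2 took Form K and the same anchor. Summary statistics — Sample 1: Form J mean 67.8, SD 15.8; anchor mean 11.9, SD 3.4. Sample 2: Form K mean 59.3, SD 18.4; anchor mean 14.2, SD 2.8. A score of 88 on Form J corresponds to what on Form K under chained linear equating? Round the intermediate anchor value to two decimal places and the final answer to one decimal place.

Form J → anchor (Sample 1): v = (3.4/15.8)(88 − 67.8) + 11.9 = 16.25
anchor → Form K (Sample 2): y = (18.4/2.8)(16.25 − 14.2) + 59.3 = 72.8

72.8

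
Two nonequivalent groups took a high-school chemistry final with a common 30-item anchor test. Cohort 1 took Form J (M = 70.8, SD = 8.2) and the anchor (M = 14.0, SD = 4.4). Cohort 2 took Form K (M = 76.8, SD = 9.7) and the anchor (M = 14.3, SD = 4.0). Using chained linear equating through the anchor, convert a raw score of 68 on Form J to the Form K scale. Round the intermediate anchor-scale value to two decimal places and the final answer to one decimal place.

72.4

Form J → anchor (Cohort 1): v = (4.4/8.2)(68 − 70.8) + 14.0 = 12.50
anchor → Form K (Cohort 2): y = (9.7/4.0)(12.50 − 14.3) + 76.8 = 72.4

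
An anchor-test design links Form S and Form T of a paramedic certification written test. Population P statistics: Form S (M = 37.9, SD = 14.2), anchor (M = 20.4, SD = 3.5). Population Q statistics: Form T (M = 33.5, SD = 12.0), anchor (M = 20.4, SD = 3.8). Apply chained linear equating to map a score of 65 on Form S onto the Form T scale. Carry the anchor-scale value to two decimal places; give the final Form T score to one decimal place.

Form S → anchor (Population P): v = (3.5/14.2)(65 − 37.9) + 20.4 = 27.08
anchor → Form T (Population Q): y = (12.0/3.8)(27.08 − 20.4) + 33.5 = 54.6

54.6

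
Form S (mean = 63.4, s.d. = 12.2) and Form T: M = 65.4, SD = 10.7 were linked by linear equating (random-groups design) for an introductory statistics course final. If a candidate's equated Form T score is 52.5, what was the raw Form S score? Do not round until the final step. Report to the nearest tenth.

Invert y = (SD_Y/SD_X)(x − M_X) + M_Y:
x = (SD_X/SD_Y)(y − M_Y) + M_X = (12.2/10.7)(52.5 − 65.4) + 63.4
x = 1.140187 × -12.900 + 63.4 = 48.7

48.7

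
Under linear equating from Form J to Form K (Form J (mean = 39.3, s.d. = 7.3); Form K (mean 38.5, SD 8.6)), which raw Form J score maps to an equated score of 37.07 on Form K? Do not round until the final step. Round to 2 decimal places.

Invert y = (SD_Y/SD_X)(x − M_X) + M_Y:
x = (SD_X/SD_Y)(y − M_Y) + M_X = (7.3/8.6)(37.07 − 38.5) + 39.3
x = 0.848837 × -1.430 + 39.3 = 38.09

38.09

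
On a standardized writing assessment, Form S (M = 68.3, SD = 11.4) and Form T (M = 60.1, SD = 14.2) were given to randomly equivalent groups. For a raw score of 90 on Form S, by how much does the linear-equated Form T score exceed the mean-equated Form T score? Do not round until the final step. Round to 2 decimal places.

Mean-equated: 90 + (60.1 − 68.3) = 81.80
Linear-equated: (14.2/11.4)(90 − 68.3) + 60.1 = 87.130
Difference = 87.130 − 81.80 = 5.33

5.33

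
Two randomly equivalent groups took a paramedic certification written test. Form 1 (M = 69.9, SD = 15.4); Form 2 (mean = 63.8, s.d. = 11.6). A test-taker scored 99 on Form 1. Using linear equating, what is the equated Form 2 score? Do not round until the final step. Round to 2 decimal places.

Linear equating: y = (SD_Y/SD_X)(x − M_X) + M_Y
y = (11.6/15.4)(99 − 69.9) + 63.8
y = 0.753247 × 29.1 + 63.8 = 21.9195 + 63.8 = 85.72

85.72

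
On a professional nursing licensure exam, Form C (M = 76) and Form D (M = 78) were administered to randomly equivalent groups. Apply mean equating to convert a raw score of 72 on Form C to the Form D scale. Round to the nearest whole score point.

74

Mean equating: y = x + (M_Y − M_X) = 72 + (78 − 76) = 74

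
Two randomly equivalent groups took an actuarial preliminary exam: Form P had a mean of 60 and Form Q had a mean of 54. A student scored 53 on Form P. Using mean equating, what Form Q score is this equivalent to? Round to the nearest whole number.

Mean equating: y = x + (M_Y − M_X) = 53 + (54 − 60) = 47

47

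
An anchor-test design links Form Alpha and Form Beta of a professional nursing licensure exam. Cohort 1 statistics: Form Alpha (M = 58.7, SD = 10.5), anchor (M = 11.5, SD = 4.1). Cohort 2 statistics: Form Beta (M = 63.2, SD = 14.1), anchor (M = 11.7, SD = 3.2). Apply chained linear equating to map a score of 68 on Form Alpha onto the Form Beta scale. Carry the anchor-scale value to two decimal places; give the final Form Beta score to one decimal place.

78.3

Form Alpha → anchor (Cohort 1): v = (4.1/10.5)(68 − 58.7) + 11.5 = 15.13
anchor → Form Beta (Cohort 2): y = (14.1/3.2)(15.13 − 11.7) + 63.2 = 78.3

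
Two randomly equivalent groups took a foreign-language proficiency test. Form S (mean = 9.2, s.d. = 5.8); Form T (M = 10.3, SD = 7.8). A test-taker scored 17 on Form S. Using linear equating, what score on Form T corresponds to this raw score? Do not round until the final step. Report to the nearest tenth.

Linear equating: y = (SD_Y/SD_X)(x − M_X) + M_Y
y = (7.8/5.8)(17 − 9.2) + 10.3
y = 1.344828 × 7.8 + 10.3 = 10.4897 + 10.3 = 20.8

20.8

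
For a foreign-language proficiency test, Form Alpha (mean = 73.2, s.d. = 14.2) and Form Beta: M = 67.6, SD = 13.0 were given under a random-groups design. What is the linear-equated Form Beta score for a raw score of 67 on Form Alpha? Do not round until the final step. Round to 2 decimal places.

Linear equating: y = (SD_Y/SD_X)(x − M_X) + M_Y
y = (13.0/14.2)(67 − 73.2) + 67.6
y = 0.915493 × -6.2 + 67.6 = -5.6761 + 67.6 = 61.92

61.92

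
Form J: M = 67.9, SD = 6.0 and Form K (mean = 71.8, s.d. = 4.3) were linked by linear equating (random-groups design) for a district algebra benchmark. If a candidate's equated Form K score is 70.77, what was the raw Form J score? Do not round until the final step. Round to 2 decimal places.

66.46

Invert y = (SD_Y/SD_X)(x − M_X) + M_Y:
x = (SD_X/SD_Y)(y − M_Y) + M_X = (6.0/4.3)(70.77 − 71.8) + 67.9
x = 1.395349 × -1.030 + 67.9 = 66.46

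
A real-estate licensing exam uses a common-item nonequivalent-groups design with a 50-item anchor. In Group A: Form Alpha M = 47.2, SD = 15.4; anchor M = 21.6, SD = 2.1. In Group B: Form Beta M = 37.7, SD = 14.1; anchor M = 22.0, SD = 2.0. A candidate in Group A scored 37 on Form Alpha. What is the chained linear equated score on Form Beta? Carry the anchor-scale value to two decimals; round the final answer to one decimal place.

Form Alpha → anchor (Group A): v = (2.1/15.4)(37 − 47.2) + 21.6 = 20.21
anchor → Form Beta (Group B): y = (14.1/2.0)(20.21 − 22.0) + 37.7 = 25.1

25.1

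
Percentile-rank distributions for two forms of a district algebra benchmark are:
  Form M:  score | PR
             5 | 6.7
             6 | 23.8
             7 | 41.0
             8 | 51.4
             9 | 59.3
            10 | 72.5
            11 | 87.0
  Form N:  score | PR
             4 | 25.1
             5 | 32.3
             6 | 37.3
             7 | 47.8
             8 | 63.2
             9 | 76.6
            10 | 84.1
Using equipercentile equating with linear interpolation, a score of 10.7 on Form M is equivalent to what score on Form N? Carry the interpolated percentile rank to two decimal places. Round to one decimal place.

PR of 10.7 on Form M: 72.5 + (10.7 − 10)/(11 − 10) × (87.0 − 72.5) = 82.65
On Form N, PR 82.65 falls between score 9 (PR 76.6) and 10 (PR 84.1).
Interpolate: 9 + (82.65 − 76.6)/(84.1 − 76.6) × (10 − 9) = 9.8

9.8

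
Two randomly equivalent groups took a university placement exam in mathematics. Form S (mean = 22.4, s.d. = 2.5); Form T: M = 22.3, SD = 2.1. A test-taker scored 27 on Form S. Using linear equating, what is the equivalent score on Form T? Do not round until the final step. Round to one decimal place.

Linear equating: y = (SD_Y/SD_X)(x − M_X) + M_Y
y = (2.1/2.5)(27 − 22.4) + 22.3
y = 0.840000 × 4.6 + 22.3 = 3.8640 + 22.3 = 26.2

26.2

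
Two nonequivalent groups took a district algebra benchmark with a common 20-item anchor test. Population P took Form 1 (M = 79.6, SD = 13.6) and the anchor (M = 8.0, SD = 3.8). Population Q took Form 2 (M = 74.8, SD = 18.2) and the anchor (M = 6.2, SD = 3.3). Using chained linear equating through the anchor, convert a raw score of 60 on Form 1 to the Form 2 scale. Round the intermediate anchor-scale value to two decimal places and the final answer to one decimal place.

Form 1 → anchor (Population P): v = (3.8/13.6)(60 − 79.6) + 8.0 = 2.52
anchor → Form 2 (Population Q): y = (18.2/3.3)(2.52 − 6.2) + 74.8 = 54.5

54.5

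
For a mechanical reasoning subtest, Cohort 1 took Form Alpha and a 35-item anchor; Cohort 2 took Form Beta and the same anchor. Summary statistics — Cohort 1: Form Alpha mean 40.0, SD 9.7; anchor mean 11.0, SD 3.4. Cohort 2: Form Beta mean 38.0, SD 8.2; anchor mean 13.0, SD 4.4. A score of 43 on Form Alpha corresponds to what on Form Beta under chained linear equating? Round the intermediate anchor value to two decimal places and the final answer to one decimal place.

Form Alpha → anchor (Cohort 1): v = (3.4/9.7)(43 − 40.0) + 11.0 = 12.05
anchor → Form Beta (Cohort 2): y = (8.2/4.4)(12.05 − 13.0) + 38.0 = 36.2

36.2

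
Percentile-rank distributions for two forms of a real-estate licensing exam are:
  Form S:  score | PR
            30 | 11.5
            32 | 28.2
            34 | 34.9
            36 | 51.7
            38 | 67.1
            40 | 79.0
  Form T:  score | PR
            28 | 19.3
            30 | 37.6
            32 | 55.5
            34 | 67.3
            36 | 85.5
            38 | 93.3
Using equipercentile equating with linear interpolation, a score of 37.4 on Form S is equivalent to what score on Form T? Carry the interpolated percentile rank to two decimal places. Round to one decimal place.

33.2

PR of 37.4 on Form S: 51.7 + (37.4 − 36)/(38 − 36) × (67.1 − 51.7) = 62.48
On Form T, PR 62.48 falls between score 32 (PR 55.5) and 34 (PR 67.3).
Interpolate: 32 + (62.48 − 55.5)/(67.3 − 55.5) × (34 − 32) = 33.2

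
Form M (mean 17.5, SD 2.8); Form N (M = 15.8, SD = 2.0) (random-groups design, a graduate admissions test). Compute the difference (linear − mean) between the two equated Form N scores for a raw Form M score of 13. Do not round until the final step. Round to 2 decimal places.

1.29

Mean-equated: 13 + (15.8 − 17.5) = 11.30
Linear-equated: (2.0/2.8)(13 − 17.5) + 15.8 = 12.586
Difference = 12.586 − 11.30 = 1.29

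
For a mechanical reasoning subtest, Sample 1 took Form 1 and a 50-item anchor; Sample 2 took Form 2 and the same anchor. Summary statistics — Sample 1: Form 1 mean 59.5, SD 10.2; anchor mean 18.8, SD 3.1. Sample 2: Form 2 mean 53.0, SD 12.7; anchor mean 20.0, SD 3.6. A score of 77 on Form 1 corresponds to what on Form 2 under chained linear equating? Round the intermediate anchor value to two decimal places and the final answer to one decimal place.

Form 1 → anchor (Sample 1): v = (3.1/10.2)(77 − 59.5) + 18.8 = 24.12
anchor → Form 2 (Sample 2): y = (12.7/3.6)(24.12 − 20.0) + 53.0 = 67.5

67.5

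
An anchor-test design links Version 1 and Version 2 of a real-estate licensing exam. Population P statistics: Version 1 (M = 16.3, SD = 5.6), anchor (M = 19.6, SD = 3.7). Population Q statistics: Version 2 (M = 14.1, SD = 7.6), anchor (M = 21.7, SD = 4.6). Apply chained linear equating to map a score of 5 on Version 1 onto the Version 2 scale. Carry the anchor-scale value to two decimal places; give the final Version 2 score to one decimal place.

Version 1 → anchor (Population P): v = (3.7/5.6)(5 − 16.3) + 19.6 = 12.13
anchor → Version 2 (Population Q): y = (7.6/4.6)(12.13 − 21.7) + 14.1 = -1.7

-1.7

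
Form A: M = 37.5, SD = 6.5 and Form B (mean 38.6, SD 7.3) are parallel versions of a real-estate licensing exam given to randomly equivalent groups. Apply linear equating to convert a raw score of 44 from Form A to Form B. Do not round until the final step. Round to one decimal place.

Linear equating: y = (SD_Y/SD_X)(x − M_X) + M_Y
y = (7.3/6.5)(44 − 37.5) + 38.6
y = 1.123077 × 6.5 + 38.6 = 7.3000 + 38.6 = 45.9

45.9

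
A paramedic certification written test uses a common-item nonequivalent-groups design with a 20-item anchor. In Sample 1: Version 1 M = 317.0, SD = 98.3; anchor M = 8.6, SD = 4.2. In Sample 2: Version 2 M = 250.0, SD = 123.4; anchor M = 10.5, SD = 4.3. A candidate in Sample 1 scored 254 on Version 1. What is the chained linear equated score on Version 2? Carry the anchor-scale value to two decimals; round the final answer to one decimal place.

118.3

Version 1 → anchor (Sample 1): v = (4.2/98.3)(254 − 317.0) + 8.6 = 5.91
anchor → Version 2 (Sample 2): y = (123.4/4.3)(5.91 − 10.5) + 250.0 = 118.3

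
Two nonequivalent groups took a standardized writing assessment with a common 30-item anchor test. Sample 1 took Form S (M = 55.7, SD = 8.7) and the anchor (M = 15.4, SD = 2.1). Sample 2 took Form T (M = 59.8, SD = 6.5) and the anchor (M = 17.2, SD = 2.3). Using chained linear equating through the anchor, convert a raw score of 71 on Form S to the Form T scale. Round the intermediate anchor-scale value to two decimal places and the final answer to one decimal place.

Form S → anchor (Sample 1): v = (2.1/8.7)(71 − 55.7) + 15.4 = 19.09
anchor → Form T (Sample 2): y = (6.5/2.3)(19.09 − 17.2) + 59.8 = 65.1

65.1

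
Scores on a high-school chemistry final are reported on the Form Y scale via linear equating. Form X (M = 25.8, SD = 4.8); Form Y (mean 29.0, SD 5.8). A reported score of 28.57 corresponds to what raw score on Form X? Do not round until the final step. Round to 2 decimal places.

Invert y = (SD_Y/SD_X)(x − M_X) + M_Y:
x = (SD_X/SD_Y)(y − M_Y) + M_X = (4.8/5.8)(28.57 − 29.0) + 25.8
x = 0.827586 × -0.430 + 25.8 = 25.44

25.44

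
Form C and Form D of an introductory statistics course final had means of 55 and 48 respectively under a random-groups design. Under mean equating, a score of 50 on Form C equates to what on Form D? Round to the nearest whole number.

43

Mean equating: y = x + (M_Y − M_X) = 50 + (48 − 55) = 43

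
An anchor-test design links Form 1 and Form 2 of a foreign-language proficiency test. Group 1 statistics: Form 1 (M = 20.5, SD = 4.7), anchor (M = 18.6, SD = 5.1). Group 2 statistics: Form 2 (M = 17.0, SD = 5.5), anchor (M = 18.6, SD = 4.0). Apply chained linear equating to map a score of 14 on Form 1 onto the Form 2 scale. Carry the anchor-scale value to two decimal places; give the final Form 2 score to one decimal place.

Form 1 → anchor (Group 1): v = (5.1/4.7)(14 − 20.5) + 18.6 = 11.55
anchor → Form 2 (Group 2): y = (5.5/4.0)(11.55 − 18.6) + 17.0 = 7.3

7.3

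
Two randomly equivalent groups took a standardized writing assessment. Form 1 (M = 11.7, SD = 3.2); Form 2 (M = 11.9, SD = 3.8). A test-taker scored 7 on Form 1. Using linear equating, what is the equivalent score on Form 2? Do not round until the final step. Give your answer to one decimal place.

6.3

Linear equating: y = (SD_Y/SD_X)(x − M_X) + M_Y
y = (3.8/3.2)(7 − 11.7) + 11.9
y = 1.187500 × -4.7 + 11.9 = -5.5812 + 11.9 = 6.3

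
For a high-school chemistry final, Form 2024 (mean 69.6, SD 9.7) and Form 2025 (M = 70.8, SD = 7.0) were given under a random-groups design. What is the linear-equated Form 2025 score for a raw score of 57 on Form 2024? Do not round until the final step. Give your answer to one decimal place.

Linear equating: y = (SD_Y/SD_X)(x − M_X) + M_Y
y = (7.0/9.7)(57 − 69.6) + 70.8
y = 0.721649 × -12.6 + 70.8 = -9.0928 + 70.8 = 61.7

61.7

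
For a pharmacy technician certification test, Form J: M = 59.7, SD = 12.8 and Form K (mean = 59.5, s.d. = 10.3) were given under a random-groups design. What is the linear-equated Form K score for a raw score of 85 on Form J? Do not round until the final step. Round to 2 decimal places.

Linear equating: y = (SD_Y/SD_X)(x − M_X) + M_Y
y = (10.3/12.8)(85 − 59.7) + 59.5
y = 0.804688 × 25.3 + 59.5 = 20.3586 + 59.5 = 79.86

79.86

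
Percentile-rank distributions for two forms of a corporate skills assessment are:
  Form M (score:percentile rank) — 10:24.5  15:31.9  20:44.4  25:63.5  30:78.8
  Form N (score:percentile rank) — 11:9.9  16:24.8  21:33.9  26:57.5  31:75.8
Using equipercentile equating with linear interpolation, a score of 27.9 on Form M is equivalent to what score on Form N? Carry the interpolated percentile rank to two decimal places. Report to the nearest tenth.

PR of 27.9 on Form M: 63.5 + (27.9 − 25)/(30 − 25) × (78.8 − 63.5) = 72.37
On Form N, PR 72.37 falls between score 26 (PR 57.5) and 31 (PR 75.8).
Interpolate: 26 + (72.37 − 57.5)/(75.8 − 57.5) × (31 − 26) = 30.1

30.1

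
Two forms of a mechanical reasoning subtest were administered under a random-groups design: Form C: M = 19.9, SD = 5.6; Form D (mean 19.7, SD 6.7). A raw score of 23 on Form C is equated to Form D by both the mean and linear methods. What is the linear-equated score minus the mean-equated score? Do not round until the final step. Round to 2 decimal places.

Mean-equated: 23 + (19.7 − 19.9) = 22.80
Linear-equated: (6.7/5.6)(23 − 19.9) + 19.7 = 23.409
Difference = 23.409 − 22.80 = 0.61

0.61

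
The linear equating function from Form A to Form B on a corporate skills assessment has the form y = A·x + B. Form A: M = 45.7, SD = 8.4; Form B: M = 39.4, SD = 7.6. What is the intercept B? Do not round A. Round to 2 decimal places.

-1.95

A = SD_Y / SD_X = 7.6 / 8.4 = 0.904762
B = M_Y − A·M_X = 39.4 − 0.904762 × 45.7 = -1.95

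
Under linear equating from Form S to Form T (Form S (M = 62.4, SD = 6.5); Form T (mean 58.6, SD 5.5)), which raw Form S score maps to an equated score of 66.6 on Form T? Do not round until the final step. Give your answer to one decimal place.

71.9

Invert y = (SD_Y/SD_X)(x − M_X) + M_Y:
x = (SD_X/SD_Y)(y − M_Y) + M_X = (6.5/5.5)(66.6 − 58.6) + 62.4
x = 1.181818 × 8.000 + 62.4 = 71.9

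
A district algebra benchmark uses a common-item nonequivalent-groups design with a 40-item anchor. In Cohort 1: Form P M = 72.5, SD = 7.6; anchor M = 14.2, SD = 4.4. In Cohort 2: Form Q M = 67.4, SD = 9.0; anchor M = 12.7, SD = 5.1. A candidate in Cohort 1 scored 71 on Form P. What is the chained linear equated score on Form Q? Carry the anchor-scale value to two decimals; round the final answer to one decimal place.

Form P → anchor (Cohort 1): v = (4.4/7.6)(71 − 72.5) + 14.2 = 13.33
anchor → Form Q (Cohort 2): y = (9.0/5.1)(13.33 − 12.7) + 67.4 = 68.5

68.5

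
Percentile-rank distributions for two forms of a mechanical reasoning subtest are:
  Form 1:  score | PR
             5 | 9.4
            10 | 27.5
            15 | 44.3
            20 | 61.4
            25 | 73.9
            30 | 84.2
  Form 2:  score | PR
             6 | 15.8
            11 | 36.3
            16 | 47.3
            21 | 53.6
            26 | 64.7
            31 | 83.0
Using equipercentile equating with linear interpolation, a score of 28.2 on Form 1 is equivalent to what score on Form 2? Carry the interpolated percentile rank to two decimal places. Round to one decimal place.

PR of 28.2 on Form 1: 73.9 + (28.2 − 25)/(30 − 25) × (84.2 − 73.9) = 80.49
On Form 2, PR 80.49 falls between score 26 (PR 64.7) and 31 (PR 83.0).
Interpolate: 26 + (80.49 − 64.7)/(83.0 − 64.7) × (31 − 26) = 30.3

30.3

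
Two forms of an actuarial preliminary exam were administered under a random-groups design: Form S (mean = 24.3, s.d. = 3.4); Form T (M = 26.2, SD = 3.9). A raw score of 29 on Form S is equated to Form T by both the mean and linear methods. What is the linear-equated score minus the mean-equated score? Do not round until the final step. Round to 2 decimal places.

0.69

Mean-equated: 29 + (26.2 − 24.3) = 30.90
Linear-equated: (3.9/3.4)(29 − 24.3) + 26.2 = 31.591
Difference = 31.591 − 30.90 = 0.69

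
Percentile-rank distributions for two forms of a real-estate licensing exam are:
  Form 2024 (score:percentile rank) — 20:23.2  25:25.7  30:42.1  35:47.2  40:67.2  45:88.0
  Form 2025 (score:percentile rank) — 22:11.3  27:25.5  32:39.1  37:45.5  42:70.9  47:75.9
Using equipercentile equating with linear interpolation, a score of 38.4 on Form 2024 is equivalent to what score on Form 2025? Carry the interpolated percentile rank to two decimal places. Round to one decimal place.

40.0

PR of 38.4 on Form 2024: 47.2 + (38.4 − 35)/(40 − 35) × (67.2 − 47.2) = 60.80
On Form 2025, PR 60.80 falls between score 37 (PR 45.5) and 42 (PR 70.9).
Interpolate: 37 + (60.80 − 45.5)/(70.9 − 45.5) × (42 − 37) = 40.0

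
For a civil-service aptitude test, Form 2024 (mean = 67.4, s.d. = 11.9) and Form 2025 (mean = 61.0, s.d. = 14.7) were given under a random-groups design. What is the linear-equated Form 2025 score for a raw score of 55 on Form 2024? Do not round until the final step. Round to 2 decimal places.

45.68

Linear equating: y = (SD_Y/SD_X)(x − M_X) + M_Y
y = (14.7/11.9)(55 − 67.4) + 61.0
y = 1.235294 × -12.4 + 61.0 = -15.3176 + 61.0 = 45.68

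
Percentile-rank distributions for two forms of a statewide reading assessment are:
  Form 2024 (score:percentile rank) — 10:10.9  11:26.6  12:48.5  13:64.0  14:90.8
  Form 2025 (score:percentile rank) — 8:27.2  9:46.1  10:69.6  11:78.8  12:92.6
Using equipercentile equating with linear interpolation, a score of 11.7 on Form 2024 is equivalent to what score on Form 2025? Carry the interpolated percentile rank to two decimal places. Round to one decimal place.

8.8

PR of 11.7 on Form 2024: 26.6 + (11.7 − 11)/(12 − 11) × (48.5 − 26.6) = 41.93
On Form 2025, PR 41.93 falls between score 8 (PR 27.2) and 9 (PR 46.1).
Interpolate: 8 + (41.93 − 27.2)/(46.1 − 27.2) × (9 − 8) = 8.8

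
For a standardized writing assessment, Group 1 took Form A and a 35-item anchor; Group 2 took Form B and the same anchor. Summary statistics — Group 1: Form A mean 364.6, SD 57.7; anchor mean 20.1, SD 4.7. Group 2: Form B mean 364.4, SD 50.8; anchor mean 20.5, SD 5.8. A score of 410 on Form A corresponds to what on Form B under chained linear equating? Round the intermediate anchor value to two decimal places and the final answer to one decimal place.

Form A → anchor (Group 1): v = (4.7/57.7)(410 − 364.6) + 20.1 = 23.80
anchor → Form B (Group 2): y = (50.8/5.8)(23.80 − 20.5) + 364.4 = 393.3

393.3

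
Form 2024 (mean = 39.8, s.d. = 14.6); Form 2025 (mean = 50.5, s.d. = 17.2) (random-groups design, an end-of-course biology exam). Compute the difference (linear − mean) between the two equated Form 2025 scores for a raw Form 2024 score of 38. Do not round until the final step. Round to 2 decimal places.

-0.32

Mean-equated: 38 + (50.5 − 39.8) = 48.70
Linear-equated: (17.2/14.6)(38 − 39.8) + 50.5 = 48.379
Difference = 48.379 − 48.70 = -0.32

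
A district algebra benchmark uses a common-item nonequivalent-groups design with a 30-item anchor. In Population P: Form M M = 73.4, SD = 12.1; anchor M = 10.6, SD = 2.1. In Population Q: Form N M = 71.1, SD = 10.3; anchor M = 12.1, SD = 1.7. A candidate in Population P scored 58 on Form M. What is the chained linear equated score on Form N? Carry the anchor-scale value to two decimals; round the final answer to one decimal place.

45.8

Form M → anchor (Population P): v = (2.1/12.1)(58 − 73.4) + 10.6 = 7.93
anchor → Form N (Population Q): y = (10.3/1.7)(7.93 − 12.1) + 71.1 = 45.8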